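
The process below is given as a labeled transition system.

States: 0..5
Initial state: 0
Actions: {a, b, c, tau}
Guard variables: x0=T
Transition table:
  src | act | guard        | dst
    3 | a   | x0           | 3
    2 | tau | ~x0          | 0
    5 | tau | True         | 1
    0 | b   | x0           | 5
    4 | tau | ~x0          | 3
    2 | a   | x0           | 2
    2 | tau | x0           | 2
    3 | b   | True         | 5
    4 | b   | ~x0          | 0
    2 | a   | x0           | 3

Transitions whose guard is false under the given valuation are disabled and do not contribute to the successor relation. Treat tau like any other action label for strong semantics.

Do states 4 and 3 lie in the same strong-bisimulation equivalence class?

Answer: NOT BISIMILAR

Working:
Compute ~ classes (split until stable):
  π0 = {{0,1,2,3,4,5}}
  π1 = {{0},{1,4},{2},{3},{5}}
Fixed point at round 2; 5 class(es).
[4]={1,4}  [3]={3}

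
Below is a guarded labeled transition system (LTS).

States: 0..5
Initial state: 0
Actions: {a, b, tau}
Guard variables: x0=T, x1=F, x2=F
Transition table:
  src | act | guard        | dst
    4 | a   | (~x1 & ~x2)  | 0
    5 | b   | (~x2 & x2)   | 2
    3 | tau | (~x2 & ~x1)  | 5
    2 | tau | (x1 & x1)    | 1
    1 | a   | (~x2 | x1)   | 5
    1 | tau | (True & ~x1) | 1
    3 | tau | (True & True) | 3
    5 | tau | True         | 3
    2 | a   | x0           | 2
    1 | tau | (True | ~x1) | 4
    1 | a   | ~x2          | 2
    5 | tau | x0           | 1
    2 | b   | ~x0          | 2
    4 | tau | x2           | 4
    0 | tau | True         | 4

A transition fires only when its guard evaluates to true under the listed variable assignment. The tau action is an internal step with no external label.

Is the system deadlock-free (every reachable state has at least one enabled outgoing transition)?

Reach set: {0,4}
  0: tau→4  [1 out]
  4: a→0  [1 out]

Answer: DEADLOCK-FREE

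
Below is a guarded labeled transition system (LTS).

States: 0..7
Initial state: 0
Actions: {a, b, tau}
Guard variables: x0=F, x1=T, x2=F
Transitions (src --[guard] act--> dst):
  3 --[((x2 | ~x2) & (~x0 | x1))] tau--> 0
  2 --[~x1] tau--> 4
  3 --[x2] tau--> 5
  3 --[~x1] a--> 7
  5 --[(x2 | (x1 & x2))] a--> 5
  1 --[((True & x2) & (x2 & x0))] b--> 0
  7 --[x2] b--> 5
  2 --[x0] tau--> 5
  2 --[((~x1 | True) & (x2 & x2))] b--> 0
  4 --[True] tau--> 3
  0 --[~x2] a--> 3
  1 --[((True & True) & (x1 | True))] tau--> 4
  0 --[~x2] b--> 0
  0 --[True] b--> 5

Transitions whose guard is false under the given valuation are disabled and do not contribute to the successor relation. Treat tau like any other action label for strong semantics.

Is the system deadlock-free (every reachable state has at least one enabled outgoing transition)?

Reach set: {0,3,5}
  0: a→3  b→0  b→5  [deg 3]
  3: tau→0  [deg 1]
  5: ∅  [deadlock]
witness 5: b

Answer: DEADLOCK at state 5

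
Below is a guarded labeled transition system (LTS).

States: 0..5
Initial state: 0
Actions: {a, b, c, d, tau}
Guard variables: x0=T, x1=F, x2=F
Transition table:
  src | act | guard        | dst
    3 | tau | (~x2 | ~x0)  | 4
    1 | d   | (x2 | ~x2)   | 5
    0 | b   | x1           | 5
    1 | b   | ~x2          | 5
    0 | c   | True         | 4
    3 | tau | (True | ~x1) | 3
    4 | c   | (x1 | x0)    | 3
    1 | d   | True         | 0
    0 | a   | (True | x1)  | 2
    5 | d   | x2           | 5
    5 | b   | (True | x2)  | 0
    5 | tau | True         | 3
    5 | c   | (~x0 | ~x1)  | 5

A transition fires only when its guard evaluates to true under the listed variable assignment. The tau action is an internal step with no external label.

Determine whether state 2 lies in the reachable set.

After dropping false guards: 11 live edges.
L0 = {0}
L1 = {2,4}  cumulative {0,2,4}
L2 = {3}  cumulative {0,2,3,4}
Reach set: {0,2,3,4}
witness 2: a

Answer: REACHABLE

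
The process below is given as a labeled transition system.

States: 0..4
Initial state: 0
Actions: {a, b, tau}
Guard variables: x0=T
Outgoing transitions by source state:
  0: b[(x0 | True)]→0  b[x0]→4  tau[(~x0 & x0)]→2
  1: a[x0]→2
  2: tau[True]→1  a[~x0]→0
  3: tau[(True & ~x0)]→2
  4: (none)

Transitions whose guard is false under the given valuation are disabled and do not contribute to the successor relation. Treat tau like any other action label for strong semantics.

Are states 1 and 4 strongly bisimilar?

Refine partition for ~:
  round 0: {{0,1,2,3,4}}
  round 1: {{0},{1},{2},{3,4}}
4 equivalence class(es) (converged in 2)
1∈{1}, 4∈{3,4}

Answer: NOT BISIMILAR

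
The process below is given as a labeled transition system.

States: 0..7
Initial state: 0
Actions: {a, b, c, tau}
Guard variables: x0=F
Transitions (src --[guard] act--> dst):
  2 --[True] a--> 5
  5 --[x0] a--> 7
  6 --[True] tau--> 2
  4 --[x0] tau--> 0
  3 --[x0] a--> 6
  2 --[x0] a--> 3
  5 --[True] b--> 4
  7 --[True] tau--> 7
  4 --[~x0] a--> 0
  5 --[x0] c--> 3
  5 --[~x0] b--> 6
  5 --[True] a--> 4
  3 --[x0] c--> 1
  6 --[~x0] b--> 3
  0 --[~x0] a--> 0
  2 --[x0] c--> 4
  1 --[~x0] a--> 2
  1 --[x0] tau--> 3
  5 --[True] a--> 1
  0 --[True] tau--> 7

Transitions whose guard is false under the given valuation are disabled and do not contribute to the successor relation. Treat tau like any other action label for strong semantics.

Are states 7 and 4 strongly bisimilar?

Refine partition for ~:
  round 0: {{0,1,2,3,4,5,6,7}}
  round 1: {{0},{1,2,4},{3},{5},{6},{7}}
  round 2: {{0},{1},{2},{3},{4},{5},{6},{7}}
8 equivalence class(es) (converged in 3)
7∈{7}, 4∈{4}

Answer: NOT BISIMILAR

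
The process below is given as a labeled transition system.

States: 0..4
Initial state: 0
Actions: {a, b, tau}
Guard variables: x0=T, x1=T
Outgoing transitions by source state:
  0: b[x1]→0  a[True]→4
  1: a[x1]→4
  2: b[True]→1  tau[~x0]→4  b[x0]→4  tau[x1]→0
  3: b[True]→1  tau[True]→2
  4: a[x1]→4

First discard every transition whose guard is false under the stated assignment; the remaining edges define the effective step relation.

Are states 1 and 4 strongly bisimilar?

Bisimulation quotient by refinement:
  round 0: {{0,1,2,3,4}}
  round 1: {{0},{1,4},{2,3}}
  round 2: {{0},{1,4},{2},{3}}
Fixed point at round 3; 4 class(es).
1∈{1,4}, 4∈{1,4}

Answer: BISIMILAR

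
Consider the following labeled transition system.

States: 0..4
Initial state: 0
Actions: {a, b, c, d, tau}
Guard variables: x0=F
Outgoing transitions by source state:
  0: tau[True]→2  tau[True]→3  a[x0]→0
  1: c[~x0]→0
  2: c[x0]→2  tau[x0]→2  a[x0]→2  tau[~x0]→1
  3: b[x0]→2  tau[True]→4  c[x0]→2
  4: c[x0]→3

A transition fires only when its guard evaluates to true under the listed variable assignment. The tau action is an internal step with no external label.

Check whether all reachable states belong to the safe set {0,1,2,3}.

Inv-set: {0,1,2,3}
Reachable = {0,1,2,3,4}
  0: safe
  1: safe
  2: safe
  3: safe
  4: outside
reach 4 via tau·tau — violates

Answer: INVARIANT VIOLATED at state 4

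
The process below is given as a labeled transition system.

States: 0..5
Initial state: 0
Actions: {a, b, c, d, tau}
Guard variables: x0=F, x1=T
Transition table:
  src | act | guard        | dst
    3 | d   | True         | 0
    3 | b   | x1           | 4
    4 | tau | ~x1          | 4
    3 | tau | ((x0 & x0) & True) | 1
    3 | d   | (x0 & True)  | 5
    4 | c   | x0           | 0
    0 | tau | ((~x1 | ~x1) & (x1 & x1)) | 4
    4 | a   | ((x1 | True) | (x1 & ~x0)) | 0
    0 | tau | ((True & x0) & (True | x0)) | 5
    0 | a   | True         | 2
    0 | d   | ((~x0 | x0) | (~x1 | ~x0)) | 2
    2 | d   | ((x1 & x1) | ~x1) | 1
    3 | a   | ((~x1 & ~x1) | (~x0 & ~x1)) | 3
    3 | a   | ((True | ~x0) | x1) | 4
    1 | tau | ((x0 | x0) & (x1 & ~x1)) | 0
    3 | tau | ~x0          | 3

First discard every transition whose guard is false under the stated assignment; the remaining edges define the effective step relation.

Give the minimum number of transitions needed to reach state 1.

Layered search for 1:
  L0 = {0}
  L1 = {2}
  L2 = {1}
depth(1)=2, e.g. a·d

Answer: 2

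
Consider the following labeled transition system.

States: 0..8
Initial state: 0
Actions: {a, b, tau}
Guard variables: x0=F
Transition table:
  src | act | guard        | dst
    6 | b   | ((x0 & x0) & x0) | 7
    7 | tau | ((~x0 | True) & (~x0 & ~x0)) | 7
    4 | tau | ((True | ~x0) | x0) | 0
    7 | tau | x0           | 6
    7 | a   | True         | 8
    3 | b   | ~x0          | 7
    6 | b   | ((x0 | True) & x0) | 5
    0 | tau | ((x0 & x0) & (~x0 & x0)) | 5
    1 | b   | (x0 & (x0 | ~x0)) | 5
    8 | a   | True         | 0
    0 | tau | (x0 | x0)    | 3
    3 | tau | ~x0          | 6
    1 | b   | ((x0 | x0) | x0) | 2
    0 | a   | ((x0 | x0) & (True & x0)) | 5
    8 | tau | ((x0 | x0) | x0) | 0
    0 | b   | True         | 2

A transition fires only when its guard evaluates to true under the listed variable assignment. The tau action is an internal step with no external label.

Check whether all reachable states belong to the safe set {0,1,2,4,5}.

Allowed set {0,1,2,4,5}
Reachable = {0,2}
  0: ✓
  2: ✓

Answer: INVARIANT HOLDS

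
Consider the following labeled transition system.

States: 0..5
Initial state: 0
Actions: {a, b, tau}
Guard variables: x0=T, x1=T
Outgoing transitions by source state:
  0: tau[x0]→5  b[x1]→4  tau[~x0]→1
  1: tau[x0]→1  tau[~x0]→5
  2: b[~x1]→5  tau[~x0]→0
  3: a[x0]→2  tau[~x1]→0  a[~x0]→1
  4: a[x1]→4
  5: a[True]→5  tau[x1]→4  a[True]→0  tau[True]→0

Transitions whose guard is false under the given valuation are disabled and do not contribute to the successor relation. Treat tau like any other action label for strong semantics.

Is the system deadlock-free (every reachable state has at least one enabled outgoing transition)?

Answer: DEADLOCK-FREE

Trace:
Reachable = {0,4,5}
  0: b→4  tau→5  [2 exit(s)]
  4: a→4  [1 exit(s)]
  5: a→0  a→5  tau→0  tau→4  [4 exit(s)]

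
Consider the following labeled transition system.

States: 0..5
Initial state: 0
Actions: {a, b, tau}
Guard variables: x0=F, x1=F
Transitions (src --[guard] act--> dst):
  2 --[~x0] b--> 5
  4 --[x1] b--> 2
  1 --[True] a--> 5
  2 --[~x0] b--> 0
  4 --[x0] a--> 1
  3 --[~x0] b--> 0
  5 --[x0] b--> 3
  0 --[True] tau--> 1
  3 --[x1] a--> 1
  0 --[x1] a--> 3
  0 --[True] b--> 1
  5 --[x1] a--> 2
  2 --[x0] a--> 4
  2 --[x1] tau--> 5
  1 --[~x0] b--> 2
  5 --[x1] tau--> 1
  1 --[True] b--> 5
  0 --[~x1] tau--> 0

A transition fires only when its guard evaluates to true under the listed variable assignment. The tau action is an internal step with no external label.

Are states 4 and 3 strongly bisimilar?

Answer: NOT BISIMILAR

Analysis:
Bisimulation quotient by refinement:
  P[0] = {{0,1,2,3,4,5}}
  P[1] = {{0},{1},{2,3},{4,5}}
  P[2] = {{0},{1},{2},{3},{4,5}}
Fixed point at round 3; 5 class(es).
[4]={4,5}  [3]={3}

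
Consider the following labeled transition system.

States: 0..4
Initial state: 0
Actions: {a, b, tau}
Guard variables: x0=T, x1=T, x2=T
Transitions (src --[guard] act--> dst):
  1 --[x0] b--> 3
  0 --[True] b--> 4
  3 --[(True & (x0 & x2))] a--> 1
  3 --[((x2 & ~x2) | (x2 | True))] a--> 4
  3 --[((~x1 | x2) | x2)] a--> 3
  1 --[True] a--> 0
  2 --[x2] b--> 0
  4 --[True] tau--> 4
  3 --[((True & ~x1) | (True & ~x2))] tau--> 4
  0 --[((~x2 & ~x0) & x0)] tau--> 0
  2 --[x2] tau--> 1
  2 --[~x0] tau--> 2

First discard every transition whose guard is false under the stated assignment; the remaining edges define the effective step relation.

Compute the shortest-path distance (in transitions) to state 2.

Breadth-first toward 2:
  Layer 0: {0}
  Layer 1: {4}
2 never appears.

Answer: UNREACHABLE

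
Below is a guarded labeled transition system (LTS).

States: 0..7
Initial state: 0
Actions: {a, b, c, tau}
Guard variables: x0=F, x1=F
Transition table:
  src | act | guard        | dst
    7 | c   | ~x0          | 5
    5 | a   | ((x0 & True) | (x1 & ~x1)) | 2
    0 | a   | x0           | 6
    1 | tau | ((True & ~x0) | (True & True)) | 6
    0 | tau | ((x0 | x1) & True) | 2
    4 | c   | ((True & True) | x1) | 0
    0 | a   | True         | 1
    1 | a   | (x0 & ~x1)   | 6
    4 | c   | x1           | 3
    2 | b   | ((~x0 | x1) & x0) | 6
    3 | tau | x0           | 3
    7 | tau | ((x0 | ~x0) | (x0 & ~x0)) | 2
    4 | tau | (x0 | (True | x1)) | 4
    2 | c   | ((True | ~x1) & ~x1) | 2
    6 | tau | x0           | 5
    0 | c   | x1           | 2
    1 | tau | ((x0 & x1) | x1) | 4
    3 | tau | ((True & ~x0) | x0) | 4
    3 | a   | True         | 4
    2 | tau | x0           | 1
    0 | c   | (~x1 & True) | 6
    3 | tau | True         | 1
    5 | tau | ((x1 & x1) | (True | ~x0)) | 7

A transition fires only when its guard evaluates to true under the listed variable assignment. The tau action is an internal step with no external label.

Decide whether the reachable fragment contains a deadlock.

Answer: DEADLOCK at state 6

Trace:
R = {0,1,6}
  0: a→1  c→6  [2 out]
  1: tau→6  [1 out]
  6: ∅  [STUCK]
witness 6: c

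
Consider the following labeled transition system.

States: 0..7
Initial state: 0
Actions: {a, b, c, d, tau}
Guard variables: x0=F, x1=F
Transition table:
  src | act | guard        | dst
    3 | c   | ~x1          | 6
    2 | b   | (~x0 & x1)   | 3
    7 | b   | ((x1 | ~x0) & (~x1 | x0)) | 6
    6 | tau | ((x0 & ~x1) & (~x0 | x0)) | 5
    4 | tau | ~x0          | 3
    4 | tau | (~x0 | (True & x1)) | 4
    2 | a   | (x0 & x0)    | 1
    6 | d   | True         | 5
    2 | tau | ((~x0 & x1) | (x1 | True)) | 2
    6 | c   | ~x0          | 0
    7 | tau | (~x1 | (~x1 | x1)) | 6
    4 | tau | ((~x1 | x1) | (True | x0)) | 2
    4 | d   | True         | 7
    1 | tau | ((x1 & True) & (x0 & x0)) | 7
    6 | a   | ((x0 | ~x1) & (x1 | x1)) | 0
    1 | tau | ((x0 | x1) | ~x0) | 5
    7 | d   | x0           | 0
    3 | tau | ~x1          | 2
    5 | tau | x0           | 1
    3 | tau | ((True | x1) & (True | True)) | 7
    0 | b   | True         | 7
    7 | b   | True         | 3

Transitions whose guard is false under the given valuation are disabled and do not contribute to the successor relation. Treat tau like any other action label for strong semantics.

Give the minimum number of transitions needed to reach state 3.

BFS to 3:
  depth 0: {0}
  depth 1: {7}
  depth 2: {3,6}
depth(3)=2, e.g. b·b

Answer: 2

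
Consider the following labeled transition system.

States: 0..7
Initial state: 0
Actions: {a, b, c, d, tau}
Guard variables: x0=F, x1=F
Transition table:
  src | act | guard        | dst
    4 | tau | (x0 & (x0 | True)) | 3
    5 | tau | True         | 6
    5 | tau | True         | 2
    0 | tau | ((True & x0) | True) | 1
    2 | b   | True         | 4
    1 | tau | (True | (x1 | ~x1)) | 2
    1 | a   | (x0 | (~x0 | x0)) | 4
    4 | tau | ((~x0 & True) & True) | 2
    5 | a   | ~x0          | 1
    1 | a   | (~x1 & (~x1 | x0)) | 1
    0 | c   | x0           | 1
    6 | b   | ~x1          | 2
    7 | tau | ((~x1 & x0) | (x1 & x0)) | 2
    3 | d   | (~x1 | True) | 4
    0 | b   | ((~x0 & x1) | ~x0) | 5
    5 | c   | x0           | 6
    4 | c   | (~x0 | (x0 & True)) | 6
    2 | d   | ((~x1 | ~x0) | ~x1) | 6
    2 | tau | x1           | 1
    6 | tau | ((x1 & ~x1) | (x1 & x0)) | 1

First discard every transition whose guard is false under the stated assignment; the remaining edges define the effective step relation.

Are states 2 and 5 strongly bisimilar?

Answer: NOT BISIMILAR

Analysis:
Refine partition for ~:
  round 0: {{0,1,2,3,4,5,6,7}}
  round 1: {{0},{1,5},{2},{3},{4},{6},{7}}
  round 2: {{0},{1},{2},{3},{4},{5},{6},{7}}
stable after 3 split(s): 8 block(s)
2∈{2}, 5∈{5}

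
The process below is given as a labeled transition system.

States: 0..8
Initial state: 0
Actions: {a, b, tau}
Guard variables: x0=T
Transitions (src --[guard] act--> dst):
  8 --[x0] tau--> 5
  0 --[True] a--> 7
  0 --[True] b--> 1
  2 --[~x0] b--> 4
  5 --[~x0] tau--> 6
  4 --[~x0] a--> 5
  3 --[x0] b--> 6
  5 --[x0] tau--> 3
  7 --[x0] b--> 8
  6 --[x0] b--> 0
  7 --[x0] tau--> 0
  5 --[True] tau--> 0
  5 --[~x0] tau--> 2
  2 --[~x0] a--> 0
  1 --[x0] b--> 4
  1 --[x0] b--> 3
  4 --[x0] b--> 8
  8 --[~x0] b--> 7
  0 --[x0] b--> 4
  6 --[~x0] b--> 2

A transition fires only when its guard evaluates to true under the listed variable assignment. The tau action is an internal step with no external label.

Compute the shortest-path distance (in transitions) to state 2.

Answer: UNREACHABLE

Analysis:
Layered search for 2:
  L0 = {0}
  L1 = {1,4,7}
  L2 = {3,8}
  L3 = {5,6}
2 never appears.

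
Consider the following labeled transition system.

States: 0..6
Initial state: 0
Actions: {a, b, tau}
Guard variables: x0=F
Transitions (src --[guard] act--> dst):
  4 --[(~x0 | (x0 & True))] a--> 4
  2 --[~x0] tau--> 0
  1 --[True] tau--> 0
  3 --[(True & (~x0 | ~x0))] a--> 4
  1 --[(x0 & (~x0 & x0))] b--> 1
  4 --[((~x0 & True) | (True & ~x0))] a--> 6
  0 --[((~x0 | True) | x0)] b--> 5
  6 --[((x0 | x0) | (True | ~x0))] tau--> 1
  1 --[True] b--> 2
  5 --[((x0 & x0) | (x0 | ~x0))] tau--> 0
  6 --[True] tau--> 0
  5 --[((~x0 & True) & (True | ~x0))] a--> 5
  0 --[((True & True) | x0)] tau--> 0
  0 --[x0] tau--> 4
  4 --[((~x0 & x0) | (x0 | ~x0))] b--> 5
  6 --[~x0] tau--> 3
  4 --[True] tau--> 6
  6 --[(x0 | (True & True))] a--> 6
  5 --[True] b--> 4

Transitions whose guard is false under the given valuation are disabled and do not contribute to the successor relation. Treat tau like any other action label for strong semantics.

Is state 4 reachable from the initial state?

Answer: REACHABLE

Working:
Guard filter leaves 17 enabled edge(s).
Layer 0: {0}
Layer 1: {5}  now seen {0,5}
Layer 2: {4}  now seen {0,4,5}
Layer 3: {6}  now seen {0,4,5,6}
Layer 4: {1,3}  now seen {0,1,3,4,5,6}
Layer 5: {2}  now seen {0,1,2,3,4,5,6}
R = {0,1,2,3,4,5,6}
witness 4: b·b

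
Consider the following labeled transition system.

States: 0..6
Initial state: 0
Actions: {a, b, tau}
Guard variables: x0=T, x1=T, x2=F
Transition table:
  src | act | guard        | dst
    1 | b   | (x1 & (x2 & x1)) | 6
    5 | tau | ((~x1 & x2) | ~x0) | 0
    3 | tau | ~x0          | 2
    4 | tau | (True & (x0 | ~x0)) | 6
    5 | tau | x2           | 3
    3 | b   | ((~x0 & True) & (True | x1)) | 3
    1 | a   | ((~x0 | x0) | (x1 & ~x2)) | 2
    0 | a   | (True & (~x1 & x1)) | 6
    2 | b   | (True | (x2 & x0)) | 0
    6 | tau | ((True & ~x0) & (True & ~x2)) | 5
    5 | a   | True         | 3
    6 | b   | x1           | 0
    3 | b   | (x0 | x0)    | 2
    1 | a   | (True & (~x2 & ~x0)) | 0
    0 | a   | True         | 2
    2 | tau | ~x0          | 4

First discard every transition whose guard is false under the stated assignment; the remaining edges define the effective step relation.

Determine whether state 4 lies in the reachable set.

Answer: UNREACHABLE

Trace:
Guard filter leaves 7 enabled edge(s).
Layer 0: {0}
Layer 1: {2}  cumulative {0,2}
Reach set: {0,2}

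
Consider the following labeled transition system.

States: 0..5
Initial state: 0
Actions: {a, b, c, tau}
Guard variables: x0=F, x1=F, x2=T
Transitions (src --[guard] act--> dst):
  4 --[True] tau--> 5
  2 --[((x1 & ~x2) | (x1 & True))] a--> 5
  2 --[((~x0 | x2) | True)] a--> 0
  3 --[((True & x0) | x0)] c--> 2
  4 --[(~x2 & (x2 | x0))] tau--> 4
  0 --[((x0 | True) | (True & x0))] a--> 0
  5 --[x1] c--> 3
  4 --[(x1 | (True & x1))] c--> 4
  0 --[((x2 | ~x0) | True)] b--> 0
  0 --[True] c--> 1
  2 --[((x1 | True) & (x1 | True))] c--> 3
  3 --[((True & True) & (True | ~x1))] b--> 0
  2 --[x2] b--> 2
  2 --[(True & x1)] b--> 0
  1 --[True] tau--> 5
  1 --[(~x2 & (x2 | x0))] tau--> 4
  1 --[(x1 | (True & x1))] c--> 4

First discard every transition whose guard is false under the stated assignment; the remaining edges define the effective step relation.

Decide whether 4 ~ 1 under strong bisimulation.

Refine partition for ~:
  round 0: {{0,1,2,3,4,5}}
  round 1: {{0,2},{1,4},{3},{5}}
  round 2: {{0},{1,4},{2},{3},{5}}
Fixed point at round 3; 5 class(es).
[4]={1,4}  [1]={1,4}

Answer: BISIMILAR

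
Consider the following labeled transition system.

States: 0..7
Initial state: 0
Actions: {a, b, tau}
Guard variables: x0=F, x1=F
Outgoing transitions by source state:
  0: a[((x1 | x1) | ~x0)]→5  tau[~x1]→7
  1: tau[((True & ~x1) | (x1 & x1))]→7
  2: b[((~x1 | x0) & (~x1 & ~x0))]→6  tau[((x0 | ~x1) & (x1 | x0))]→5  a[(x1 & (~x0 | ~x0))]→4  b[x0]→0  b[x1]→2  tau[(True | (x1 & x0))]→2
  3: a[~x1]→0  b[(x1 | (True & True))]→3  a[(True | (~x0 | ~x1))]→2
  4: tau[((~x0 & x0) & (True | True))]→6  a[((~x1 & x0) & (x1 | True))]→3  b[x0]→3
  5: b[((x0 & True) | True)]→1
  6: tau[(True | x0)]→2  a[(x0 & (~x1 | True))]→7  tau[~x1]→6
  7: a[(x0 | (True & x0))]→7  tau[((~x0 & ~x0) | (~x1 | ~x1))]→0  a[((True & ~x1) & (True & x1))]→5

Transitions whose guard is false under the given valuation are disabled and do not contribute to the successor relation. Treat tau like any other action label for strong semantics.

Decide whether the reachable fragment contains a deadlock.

Answer: DEADLOCK-FREE

Analysis:
Reachable = {0,1,5,7}
  0: a→5  tau→7  [2 exit(s)]
  1: tau→7  [1 exit(s)]
  5: b→1  [1 exit(s)]
  7: tau→0  [1 exit(s)]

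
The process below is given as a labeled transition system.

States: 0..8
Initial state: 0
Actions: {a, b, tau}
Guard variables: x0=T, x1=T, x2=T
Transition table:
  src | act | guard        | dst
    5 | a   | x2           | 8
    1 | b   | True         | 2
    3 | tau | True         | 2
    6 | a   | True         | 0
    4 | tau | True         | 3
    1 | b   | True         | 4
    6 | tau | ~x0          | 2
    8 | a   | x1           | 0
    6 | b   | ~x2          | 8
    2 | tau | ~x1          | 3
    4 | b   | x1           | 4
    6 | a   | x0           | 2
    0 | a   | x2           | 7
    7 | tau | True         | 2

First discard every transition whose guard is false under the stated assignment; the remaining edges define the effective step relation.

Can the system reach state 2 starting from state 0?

Guard filter leaves 11 enabled edge(s).
depth 0: {0}
depth 1: {7}  now seen {0,7}
depth 2: {2}  now seen {0,2,7}
R = {0,2,7}
witness 2: a·tau

Answer: REACHABLE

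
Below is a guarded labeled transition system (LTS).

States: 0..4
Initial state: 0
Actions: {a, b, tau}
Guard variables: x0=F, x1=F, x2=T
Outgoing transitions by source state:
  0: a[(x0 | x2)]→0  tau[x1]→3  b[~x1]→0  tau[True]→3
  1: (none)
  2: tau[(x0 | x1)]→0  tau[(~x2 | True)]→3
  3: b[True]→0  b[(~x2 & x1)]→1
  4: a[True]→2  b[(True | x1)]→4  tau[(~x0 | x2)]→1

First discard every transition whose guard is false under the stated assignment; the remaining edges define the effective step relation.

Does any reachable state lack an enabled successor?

Answer: DEADLOCK-FREE

Trace:
Reachable = {0,3}
  0: a→0  b→0  tau→3  [deg 3]
  3: b→0  [deg 1]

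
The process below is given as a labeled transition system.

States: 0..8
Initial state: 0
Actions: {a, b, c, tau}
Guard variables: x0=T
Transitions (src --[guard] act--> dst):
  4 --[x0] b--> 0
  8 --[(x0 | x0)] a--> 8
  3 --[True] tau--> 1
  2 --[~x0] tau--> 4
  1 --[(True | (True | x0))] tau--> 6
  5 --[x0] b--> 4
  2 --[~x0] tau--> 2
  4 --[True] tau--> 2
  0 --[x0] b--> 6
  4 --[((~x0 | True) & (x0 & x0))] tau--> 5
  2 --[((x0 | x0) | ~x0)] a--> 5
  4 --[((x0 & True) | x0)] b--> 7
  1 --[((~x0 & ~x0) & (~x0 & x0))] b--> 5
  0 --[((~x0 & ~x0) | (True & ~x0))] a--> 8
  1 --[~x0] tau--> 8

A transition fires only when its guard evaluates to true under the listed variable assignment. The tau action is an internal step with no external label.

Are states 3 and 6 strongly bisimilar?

Bisimulation quotient by refinement:
  round 0: {{0,1,2,3,4,5,6,7,8}}
  round 1: {{0,5},{1,3},{2,8},{4},{6,7}}
  round 2: {{0},{1},{2},{3},{4},{5},{6,7},{8}}
stable after 3 split(s): 8 block(s)
class of 3: {3}; class of 6: {6,7}

Answer: NOT BISIMILAR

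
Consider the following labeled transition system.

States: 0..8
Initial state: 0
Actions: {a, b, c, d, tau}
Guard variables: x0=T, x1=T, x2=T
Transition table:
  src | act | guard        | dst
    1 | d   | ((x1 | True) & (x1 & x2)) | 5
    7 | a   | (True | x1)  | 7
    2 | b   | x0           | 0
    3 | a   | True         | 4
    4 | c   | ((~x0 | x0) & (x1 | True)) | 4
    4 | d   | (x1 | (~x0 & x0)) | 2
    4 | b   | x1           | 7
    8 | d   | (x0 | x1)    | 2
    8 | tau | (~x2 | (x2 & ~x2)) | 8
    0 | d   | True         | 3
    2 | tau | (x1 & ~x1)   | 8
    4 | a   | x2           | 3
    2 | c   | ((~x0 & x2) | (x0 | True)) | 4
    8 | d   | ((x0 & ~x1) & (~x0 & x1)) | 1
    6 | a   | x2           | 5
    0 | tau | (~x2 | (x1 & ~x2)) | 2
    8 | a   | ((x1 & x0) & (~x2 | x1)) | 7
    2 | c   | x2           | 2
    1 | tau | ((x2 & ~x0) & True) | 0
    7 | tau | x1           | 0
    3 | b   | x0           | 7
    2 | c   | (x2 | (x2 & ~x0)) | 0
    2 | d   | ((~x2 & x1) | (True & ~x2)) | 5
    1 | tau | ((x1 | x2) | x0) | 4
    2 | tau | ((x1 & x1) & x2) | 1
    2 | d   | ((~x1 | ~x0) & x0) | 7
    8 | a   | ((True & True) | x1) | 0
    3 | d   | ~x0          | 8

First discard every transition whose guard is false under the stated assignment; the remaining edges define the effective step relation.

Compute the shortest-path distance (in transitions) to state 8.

Layered search for 8:
  Layer 0: {0}
  Layer 1: {3}
  Layer 2: {4,7}
  Layer 3: {2}
  Layer 4: {1}
  Layer 5: {5}
8 never appears.

Answer: UNREACHABLE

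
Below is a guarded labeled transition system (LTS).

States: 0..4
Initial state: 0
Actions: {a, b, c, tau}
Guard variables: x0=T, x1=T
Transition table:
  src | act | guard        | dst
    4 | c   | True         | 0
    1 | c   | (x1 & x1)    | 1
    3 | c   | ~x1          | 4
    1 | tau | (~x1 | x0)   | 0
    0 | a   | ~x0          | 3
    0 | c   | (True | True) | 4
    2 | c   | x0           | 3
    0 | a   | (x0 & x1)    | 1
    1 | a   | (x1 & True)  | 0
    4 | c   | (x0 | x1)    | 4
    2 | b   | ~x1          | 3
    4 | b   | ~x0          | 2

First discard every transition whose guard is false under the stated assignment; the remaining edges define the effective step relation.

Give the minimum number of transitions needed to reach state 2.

Breadth-first toward 2:
  depth 0: {0}
  depth 1: {1,4}
2 never appears.

Answer: UNREACHABLE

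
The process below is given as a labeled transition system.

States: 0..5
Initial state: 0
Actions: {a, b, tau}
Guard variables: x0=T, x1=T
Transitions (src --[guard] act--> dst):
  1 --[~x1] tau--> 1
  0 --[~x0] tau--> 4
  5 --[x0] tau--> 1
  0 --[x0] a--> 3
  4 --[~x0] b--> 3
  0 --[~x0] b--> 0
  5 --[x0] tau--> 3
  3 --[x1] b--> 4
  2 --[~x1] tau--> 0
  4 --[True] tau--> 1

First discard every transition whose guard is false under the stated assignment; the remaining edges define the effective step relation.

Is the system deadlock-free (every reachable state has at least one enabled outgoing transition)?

R = {0,1,3,4}
  0: a→3  [1 exit(s)]
  1: ∅  [no exit]
  3: b→4  [1 exit(s)]
  4: tau→1  [1 exit(s)]
witness 1: a·b·tau

Answer: DEADLOCK at state 1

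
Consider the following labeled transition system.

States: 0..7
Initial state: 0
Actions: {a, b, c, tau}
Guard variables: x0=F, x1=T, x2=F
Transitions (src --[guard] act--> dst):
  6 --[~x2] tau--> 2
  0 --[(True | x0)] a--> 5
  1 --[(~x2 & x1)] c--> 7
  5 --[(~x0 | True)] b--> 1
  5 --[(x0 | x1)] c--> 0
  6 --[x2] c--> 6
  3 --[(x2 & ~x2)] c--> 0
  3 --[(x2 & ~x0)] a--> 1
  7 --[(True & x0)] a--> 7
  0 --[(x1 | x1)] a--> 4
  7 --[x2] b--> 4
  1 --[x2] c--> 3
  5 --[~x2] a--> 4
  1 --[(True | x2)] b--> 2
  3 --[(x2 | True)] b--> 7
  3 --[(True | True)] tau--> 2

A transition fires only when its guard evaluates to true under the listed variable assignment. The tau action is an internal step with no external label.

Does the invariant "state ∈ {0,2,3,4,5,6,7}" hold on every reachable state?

Safe = {0,2,3,4,5,6,7}
R = {0,1,2,4,5,7}
  0: safe
  1: VIOLATES
  2: safe
  4: safe
  5: safe
  7: safe
witness against invariant: a·b → 1

Answer: INVARIANT VIOLATED at state 1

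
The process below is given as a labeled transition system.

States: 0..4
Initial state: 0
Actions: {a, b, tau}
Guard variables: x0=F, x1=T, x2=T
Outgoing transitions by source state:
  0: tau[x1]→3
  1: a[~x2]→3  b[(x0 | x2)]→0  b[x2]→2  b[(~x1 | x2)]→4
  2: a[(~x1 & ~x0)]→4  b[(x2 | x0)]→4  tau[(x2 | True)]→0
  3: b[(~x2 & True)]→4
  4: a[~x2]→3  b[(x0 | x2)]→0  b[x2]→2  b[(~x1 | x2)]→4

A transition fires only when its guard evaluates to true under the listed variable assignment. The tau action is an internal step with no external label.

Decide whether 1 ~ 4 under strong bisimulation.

Answer: BISIMILAR

Trace:
Bisimulation quotient by refinement:
  round 0: {{0,1,2,3,4}}
  round 1: {{0},{1,4},{2},{3}}
4 equivalence class(es) (converged in 2)
class of 1: {1,4}; class of 4: {1,4}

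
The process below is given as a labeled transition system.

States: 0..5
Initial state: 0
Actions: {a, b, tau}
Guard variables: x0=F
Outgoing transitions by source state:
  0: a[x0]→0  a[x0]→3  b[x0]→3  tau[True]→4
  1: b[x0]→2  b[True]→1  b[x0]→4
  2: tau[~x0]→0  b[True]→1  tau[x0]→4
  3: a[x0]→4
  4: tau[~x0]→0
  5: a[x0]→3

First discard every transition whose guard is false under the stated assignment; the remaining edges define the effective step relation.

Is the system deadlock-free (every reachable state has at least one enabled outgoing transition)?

Reach set: {0,4}
  0: tau→4  [1 exit(s)]
  4: tau→0  [1 exit(s)]

Answer: DEADLOCK-FREE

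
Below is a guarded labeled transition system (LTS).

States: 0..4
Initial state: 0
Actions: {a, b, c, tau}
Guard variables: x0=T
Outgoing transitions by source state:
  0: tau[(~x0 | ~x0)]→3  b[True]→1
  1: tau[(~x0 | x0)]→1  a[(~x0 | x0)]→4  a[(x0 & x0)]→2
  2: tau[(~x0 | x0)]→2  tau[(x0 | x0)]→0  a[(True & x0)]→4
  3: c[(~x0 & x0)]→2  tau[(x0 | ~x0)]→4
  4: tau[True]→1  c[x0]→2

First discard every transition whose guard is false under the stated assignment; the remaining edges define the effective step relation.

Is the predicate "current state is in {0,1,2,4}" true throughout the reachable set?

Answer: INVARIANT HOLDS

Analysis:
Inv-set: {0,1,2,4}
Reachable = {0,1,2,4}
  0: ok
  1: ok
  2: ok
  4: ok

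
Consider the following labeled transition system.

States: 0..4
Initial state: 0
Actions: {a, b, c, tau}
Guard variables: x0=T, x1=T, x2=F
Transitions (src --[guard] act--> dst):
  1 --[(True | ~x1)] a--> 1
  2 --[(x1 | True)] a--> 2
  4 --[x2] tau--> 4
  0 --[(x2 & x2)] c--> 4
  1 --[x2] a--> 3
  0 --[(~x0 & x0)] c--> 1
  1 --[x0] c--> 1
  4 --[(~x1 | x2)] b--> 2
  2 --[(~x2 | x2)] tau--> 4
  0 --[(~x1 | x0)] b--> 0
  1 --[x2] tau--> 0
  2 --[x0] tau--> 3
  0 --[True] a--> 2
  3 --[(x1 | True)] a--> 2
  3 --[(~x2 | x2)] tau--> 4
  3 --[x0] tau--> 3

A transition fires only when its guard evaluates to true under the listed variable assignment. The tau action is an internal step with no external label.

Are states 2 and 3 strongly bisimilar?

Answer: BISIMILAR

Trace:
Compute ~ classes (split until stable):
  π0 = {{0,1,2,3,4}}
  π1 = {{0},{1},{2,3},{4}}
Fixed point at round 2; 4 class(es).
class of 2: {2,3}; class of 3: {2,3}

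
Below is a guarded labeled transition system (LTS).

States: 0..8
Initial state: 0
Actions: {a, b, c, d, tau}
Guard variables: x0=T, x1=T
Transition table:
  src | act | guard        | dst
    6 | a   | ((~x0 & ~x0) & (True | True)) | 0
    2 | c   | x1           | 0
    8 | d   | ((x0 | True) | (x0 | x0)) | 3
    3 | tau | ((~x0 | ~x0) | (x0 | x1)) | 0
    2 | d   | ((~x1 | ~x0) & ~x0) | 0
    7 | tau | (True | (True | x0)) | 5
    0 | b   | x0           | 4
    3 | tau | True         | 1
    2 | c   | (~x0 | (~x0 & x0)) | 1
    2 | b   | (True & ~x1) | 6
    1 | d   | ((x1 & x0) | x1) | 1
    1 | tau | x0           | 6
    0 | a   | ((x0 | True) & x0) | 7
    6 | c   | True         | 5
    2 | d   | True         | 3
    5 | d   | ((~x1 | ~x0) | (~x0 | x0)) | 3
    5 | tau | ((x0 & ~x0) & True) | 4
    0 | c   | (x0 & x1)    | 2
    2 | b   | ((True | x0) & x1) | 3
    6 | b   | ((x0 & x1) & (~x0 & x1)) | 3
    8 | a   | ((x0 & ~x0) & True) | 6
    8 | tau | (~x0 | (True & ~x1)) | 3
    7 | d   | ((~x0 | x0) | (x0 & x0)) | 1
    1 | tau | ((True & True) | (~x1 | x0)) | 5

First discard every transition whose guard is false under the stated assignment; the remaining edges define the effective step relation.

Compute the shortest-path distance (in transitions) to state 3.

Answer: 2

Trace:
BFS to 3:
  depth 0: {0}
  depth 1: {2,4,7}
  depth 2: {1,3,5}
first hit 3 at d=2 via c·b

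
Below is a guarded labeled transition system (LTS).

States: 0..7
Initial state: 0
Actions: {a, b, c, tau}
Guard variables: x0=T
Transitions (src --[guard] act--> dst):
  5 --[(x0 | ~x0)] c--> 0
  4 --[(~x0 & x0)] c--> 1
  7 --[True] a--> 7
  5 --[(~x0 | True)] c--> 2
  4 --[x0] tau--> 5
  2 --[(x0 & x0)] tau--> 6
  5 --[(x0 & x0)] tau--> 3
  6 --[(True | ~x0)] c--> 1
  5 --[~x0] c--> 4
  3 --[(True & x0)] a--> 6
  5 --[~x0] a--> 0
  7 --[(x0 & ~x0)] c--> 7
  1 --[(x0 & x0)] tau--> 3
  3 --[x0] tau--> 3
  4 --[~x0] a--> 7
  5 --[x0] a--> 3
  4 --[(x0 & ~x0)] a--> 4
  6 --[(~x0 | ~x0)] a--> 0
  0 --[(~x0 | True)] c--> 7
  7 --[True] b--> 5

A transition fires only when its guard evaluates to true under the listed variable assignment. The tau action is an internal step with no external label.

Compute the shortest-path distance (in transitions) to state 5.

BFS to 5:
  L0 = {0}
  L1 = {7}
  L2 = {5}
depth(5)=2, e.g. c·b

Answer: 2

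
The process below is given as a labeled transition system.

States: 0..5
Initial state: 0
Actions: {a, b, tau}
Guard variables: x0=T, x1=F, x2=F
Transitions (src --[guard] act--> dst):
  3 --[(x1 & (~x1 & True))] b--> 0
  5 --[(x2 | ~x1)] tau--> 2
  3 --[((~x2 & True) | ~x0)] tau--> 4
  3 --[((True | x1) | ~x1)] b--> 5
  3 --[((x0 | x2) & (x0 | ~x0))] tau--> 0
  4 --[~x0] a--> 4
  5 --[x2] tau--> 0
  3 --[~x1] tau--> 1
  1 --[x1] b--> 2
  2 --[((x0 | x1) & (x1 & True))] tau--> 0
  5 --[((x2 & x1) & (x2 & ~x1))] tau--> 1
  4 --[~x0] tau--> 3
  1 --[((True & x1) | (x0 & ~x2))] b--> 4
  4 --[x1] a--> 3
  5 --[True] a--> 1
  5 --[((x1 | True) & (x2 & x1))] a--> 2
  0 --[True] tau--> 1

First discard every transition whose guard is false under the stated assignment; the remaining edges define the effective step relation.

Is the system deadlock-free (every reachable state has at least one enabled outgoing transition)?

Reachable = {0,1,4}
  0: tau→1  [1 exit(s)]
  1: b→4  [1 exit(s)]
  4: ∅  [STUCK]
witness 4: tau·b

Answer: DEADLOCK at state 4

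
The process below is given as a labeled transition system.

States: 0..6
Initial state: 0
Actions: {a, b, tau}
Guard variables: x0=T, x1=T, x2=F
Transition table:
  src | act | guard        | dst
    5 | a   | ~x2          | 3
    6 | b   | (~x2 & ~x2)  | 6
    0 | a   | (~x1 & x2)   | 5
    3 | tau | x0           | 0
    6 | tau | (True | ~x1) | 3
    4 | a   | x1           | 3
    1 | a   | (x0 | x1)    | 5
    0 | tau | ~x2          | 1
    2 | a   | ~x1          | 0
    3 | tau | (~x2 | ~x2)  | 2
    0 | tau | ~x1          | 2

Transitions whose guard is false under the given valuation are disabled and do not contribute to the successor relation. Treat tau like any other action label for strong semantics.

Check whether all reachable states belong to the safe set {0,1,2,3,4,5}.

Answer: INVARIANT HOLDS

Analysis:
Inv-set: {0,1,2,3,4,5}
Reach set: {0,1,2,3,5}
  0: safe
  1: safe
  2: safe
  3: safe
  5: safe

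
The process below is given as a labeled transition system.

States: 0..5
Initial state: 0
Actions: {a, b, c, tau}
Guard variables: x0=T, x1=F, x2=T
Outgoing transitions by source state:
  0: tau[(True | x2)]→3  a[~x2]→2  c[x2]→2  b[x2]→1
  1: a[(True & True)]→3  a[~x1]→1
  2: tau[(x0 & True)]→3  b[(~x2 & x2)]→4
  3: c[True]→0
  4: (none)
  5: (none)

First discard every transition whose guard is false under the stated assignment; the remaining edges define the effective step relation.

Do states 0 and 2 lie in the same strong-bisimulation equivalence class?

Answer: NOT BISIMILAR

Trace:
Bisimulation quotient by refinement:
  P[0] = {{0,1,2,3,4,5}}
  P[1] = {{0},{1},{2},{3},{4,5}}
Fixed point at round 2; 5 class(es).
[0]={0}  [2]={2}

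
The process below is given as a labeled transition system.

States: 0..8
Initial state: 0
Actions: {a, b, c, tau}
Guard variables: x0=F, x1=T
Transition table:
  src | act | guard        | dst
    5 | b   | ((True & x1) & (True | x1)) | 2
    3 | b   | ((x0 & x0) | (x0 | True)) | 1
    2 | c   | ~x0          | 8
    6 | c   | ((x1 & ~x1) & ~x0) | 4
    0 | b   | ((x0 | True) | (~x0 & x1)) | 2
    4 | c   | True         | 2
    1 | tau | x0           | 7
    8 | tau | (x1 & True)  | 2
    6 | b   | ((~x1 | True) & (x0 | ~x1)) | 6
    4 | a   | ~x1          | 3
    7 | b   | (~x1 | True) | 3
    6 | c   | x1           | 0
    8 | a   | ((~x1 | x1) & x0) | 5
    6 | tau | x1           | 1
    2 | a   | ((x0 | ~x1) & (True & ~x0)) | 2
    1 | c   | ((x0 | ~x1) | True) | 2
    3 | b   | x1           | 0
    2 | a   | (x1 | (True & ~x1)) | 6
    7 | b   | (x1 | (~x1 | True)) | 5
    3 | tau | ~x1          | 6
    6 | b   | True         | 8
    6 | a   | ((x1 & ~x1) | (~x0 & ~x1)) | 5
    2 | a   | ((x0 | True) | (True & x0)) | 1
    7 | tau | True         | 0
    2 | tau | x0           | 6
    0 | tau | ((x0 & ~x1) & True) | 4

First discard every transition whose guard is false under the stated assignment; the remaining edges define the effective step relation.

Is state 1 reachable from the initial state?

Answer: REACHABLE

Analysis:
Guard filter leaves 16 enabled edge(s).
Layer 0: {0}
Layer 1: {2}  cumulative {0,2}
Layer 2: {1,6,8}  cumulative {0,1,2,6,8}
R = {0,1,2,6,8}
witness 1: b·a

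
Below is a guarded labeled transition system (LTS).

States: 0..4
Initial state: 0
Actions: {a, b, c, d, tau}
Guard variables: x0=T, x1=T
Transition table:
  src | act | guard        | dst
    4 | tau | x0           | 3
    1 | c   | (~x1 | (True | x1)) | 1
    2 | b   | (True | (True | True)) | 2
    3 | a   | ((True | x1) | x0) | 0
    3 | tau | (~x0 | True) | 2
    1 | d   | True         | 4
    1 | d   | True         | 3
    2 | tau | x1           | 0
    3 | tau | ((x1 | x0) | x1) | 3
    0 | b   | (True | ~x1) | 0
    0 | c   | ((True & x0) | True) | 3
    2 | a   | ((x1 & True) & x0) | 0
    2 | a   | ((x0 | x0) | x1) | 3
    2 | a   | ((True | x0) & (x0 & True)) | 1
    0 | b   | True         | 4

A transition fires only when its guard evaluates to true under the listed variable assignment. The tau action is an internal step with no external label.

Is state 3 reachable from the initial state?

Guard filter leaves 15 enabled edge(s).
Layer 0: {0}
Layer 1: {3,4}  cumulative {0,3,4}
Layer 2: {2}  cumulative {0,2,3,4}
Layer 3: {1}  cumulative {0,1,2,3,4}
R = {0,1,2,3,4}
Path to 3: c

Answer: REACHABLE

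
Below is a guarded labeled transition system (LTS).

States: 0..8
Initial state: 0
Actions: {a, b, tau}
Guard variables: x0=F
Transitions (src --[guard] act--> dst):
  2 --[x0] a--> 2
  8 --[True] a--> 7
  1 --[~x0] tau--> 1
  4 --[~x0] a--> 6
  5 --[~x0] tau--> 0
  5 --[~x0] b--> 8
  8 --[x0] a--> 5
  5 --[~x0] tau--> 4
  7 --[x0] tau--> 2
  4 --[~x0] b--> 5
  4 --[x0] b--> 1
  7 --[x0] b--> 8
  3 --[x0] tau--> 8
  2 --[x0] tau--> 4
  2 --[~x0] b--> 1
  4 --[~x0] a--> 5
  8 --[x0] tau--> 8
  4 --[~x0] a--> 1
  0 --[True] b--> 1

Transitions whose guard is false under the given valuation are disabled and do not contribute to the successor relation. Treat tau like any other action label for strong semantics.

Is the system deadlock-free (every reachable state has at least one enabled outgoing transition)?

Reachable = {0,1}
  0: b→1  [1 out]
  1: tau→1  [1 out]

Answer: DEADLOCK-FREE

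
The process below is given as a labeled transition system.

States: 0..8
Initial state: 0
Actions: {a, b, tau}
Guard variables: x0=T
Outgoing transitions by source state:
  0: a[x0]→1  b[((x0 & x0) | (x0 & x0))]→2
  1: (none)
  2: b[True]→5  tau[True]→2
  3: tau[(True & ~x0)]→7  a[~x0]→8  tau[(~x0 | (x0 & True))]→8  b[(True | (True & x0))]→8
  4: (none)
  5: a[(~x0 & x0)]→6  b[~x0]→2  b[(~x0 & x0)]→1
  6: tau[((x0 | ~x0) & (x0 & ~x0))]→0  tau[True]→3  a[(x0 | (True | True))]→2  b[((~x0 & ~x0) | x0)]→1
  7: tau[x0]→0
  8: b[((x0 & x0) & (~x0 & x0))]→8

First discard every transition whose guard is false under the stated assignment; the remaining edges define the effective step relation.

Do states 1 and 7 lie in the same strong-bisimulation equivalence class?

Answer: NOT BISIMILAR

Analysis:
Compute ~ classes (split until stable):
  round 0: {{0,1,2,3,4,5,6,7,8}}
  round 1: {{0},{1,4,5,8},{2,3},{6},{7}}
  round 2: {{0},{1,4,5,8},{2},{3},{6},{7}}
6 equivalence class(es) (converged in 3)
1∈{1,4,5,8}, 7∈{7}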